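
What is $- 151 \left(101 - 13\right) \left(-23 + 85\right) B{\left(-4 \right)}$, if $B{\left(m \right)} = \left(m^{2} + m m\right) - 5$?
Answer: $-22244112$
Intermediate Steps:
$B{\left(m \right)} = -5 + 2 m^{2}$ ($B{\left(m \right)} = \left(m^{2} + m^{2}\right) - 5 = 2 m^{2} - 5 = -5 + 2 m^{2}$)
$- 151 \left(101 - 13\right) \left(-23 + 85\right) B{\left(-4 \right)} = - 151 \left(101 - 13\right) \left(-23 + 85\right) \left(-5 + 2 \left(-4\right)^{2}\right) = - 151 \cdot 88 \cdot 62 \left(-5 + 2 \cdot 16\right) = \left(-151\right) 5456 \left(-5 + 32\right) = \left(-823856\right) 27 = -22244112$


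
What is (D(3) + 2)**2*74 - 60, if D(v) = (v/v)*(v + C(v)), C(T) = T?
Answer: 4676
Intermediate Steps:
D(v) = 2*v (D(v) = (v/v)*(v + v) = 1*(2*v) = 2*v)
(D(3) + 2)**2*74 - 60 = (2*3 + 2)**2*74 - 60 = (6 + 2)**2*74 - 60 = 8**2*74 - 60 = 64*74 - 60 = 4736 - 60 = 4676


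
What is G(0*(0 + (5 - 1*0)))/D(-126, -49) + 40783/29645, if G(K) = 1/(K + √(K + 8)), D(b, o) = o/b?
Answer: 40783/29645 + 9*√2/14 ≈ 2.2849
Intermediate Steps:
G(K) = 1/(K + √(8 + K))
G(0*(0 + (5 - 1*0)))/D(-126, -49) + 40783/29645 = 1/((0*(0 + (5 - 1*0)) + √(8 + 0*(0 + (5 - 1*0))))*((-49/(-126)))) + 40783/29645 = 1/((0*(0 + (5 + 0)) + √(8 + 0*(0 + (5 + 0))))*((-49*(-1/126)))) + 40783*(1/29645) = 1/((0*(0 + 5) + √(8 + 0*(0 + 5)))*(7/18)) + 40783/29645 = (18/7)/(0*5 + √(8 + 0*5)) + 40783/29645 = (18/7)/(0 + √(8 + 0)) + 40783/29645 = (18/7)/(0 + √8) + 40783/29645 = (18/7)/(0 + 2*√2) + 40783/29645 = (18/7)/(2*√2) + 40783/29645 = (√2/4)*(18/7) + 40783/29645 = 9*√2/14 + 40783/29645 = 40783/29645 + 9*√2/14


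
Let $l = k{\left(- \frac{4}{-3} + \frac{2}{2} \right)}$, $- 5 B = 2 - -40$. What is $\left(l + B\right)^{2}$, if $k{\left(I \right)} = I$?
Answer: $\frac{8281}{225} \approx 36.804$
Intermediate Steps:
$B = - \frac{42}{5}$ ($B = - \frac{2 - -40}{5} = - \frac{2 + 40}{5} = \left(- \frac{1}{5}\right) 42 = - \frac{42}{5} \approx -8.4$)
$l = \frac{7}{3}$ ($l = - \frac{4}{-3} + \frac{2}{2} = \left(-4\right) \left(- \frac{1}{3}\right) + 2 \cdot \frac{1}{2} = \frac{4}{3} + 1 = \frac{7}{3} \approx 2.3333$)
$\left(l + B\right)^{2} = \left(\frac{7}{3} - \frac{42}{5}\right)^{2} = \left(- \frac{91}{15}\right)^{2} = \frac{8281}{225}$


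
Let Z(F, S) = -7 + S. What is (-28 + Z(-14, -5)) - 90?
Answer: -130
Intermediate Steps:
(-28 + Z(-14, -5)) - 90 = (-28 + (-7 - 5)) - 90 = (-28 - 12) - 90 = -40 - 90 = -130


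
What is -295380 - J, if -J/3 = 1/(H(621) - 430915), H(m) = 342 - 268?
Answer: -127261814583/430841 ≈ -2.9538e+5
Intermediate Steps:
H(m) = 74
J = 3/430841 (J = -3/(74 - 430915) = -3/(-430841) = -3*(-1/430841) = 3/430841 ≈ 6.9631e-6)
-295380 - J = -295380 - 1*3/430841 = -295380 - 3/430841 = -127261814583/430841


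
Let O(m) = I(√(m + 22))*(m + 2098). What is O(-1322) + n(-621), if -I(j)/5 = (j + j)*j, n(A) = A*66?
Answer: 10047014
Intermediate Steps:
n(A) = 66*A
I(j) = -10*j² (I(j) = -5*(j + j)*j = -5*2*j*j = -10*j²)
O(m) = (-220 - 10*m)*(2098 + m) (O(m) = (-(220 + 10*m))*(m + 2098) = (-(220 + 10*m))*(2098 + m) = (-10*(22 + m))*(2098 + m) = (-220 - 10*m)*(2098 + m))
O(-1322) + n(-621) = 10*(-22 - 1*(-1322))*(2098 - 1322) + 66*(-621) = 10*(-22 + 1322)*776 - 40986 = 10*1300*776 - 40986 = 10088000 - 40986 = 10047014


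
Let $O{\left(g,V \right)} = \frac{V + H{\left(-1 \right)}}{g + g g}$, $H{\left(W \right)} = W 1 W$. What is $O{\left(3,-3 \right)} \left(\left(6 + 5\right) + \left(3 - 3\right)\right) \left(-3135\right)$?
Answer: $\frac{11495}{2} \approx 5747.5$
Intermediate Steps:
$H{\left(W \right)} = W^{2}$ ($H{\left(W \right)} = W W = W^{2}$)
$O{\left(g,V \right)} = \frac{1 + V}{g + g^{2}}$ ($O{\left(g,V \right)} = \frac{V + \left(-1\right)^{2}}{g + g g} = \frac{V + 1}{g + g^{2}} = \frac{1 + V}{g + g^{2}}$)
$O{\left(3,-3 \right)} \left(\left(6 + 5\right) + \left(3 - 3\right)\right) \left(-3135\right) = \frac{1 - 3}{3 \left(1 + 3\right)} \left(\left(6 + 5\right) + \left(3 - 3\right)\right) \left(-3135\right) = \frac{1}{3} \cdot \frac{1}{4} \left(-2\right) \left(11 + \left(3 - 3\right)\right) \left(-3135\right) = \frac{1}{3} \cdot \frac{1}{4} \left(-2\right) \left(11 + 0\right) \left(-3135\right) = \left(- \frac{1}{6}\right) 11 \left(-3135\right) = \left(- \frac{11}{6}\right) \left(-3135\right) = \frac{11495}{2}$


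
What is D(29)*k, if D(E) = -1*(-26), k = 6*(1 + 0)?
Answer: 156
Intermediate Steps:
k = 6 (k = 6*1 = 6)
D(E) = 26
D(29)*k = 26*6 = 156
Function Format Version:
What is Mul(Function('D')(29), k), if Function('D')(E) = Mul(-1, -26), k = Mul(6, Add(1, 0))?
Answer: 156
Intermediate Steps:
k = 6 (k = Mul(6, 1) = 6)
Function('D')(E) = 26
Mul(Function('D')(29), k) = Mul(26, 6) = 156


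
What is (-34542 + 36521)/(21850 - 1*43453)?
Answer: -1979/21603 ≈ -0.091608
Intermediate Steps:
(-34542 + 36521)/(21850 - 1*43453) = 1979/(21850 - 43453) = 1979/(-21603) = 1979*(-1/21603) = -1979/21603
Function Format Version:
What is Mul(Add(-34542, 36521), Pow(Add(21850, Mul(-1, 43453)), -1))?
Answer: Rational(-1979, 21603) ≈ -0.091608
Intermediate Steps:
Mul(Add(-34542, 36521), Pow(Add(21850, Mul(-1, 43453)), -1)) = Mul(1979, Pow(Add(21850, -43453), -1)) = Mul(1979, Pow(-21603, -1)) = Mul(1979, Rational(-1, 21603)) = Rational(-1979, 21603)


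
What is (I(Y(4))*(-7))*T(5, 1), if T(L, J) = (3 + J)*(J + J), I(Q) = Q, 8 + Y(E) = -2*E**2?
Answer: 2240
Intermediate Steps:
Y(E) = -8 - 2*E**2
T(L, J) = 2*J*(3 + J) (T(L, J) = (3 + J)*(2*J) = 2*J*(3 + J))
(I(Y(4))*(-7))*T(5, 1) = ((-8 - 2*4**2)*(-7))*(2*1*(3 + 1)) = ((-8 - 2*16)*(-7))*(2*1*4) = ((-8 - 32)*(-7))*8 = -40*(-7)*8 = 280*8 = 2240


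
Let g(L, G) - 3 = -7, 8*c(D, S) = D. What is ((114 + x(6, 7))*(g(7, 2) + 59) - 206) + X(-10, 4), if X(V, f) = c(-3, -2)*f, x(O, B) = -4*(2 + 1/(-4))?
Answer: 11355/2 ≈ 5677.5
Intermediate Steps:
c(D, S) = D/8
g(L, G) = -4 (g(L, G) = 3 - 7 = -4)
x(O, B) = -7 (x(O, B) = -4*(2 - ¼) = -4*7/4 = -7)
X(V, f) = -3*f/8 (X(V, f) = ((⅛)*(-3))*f = -3*f/8)
((114 + x(6, 7))*(g(7, 2) + 59) - 206) + X(-10, 4) = ((114 - 7)*(-4 + 59) - 206) - 3/8*4 = (107*55 - 206) - 3/2 = (5885 - 206) - 3/2 = 5679 - 3/2 = 11355/2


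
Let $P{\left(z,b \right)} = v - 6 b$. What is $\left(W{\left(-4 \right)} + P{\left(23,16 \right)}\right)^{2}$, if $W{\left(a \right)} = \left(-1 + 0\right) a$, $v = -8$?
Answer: $10000$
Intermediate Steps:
$P{\left(z,b \right)} = -8 - 6 b$
$W{\left(a \right)} = - a$
$\left(W{\left(-4 \right)} + P{\left(23,16 \right)}\right)^{2} = \left(\left(-1\right) \left(-4\right) - 104\right)^{2} = \left(4 - 104\right)^{2} = \left(-100\right)^{2} = 10000$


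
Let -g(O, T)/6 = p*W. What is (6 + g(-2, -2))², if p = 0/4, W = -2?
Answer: 36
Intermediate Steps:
p = 0 (p = 0*(¼) = 0)
g(O, T) = 0 (g(O, T) = -0*(-2) = -6*0 = 0)
(6 + g(-2, -2))² = (6 + 0)² = 6² = 36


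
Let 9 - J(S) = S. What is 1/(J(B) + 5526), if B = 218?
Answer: 1/5317 ≈ 0.00018808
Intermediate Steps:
J(S) = 9 - S
1/(J(B) + 5526) = 1/((9 - 1*218) + 5526) = 1/((9 - 218) + 5526) = 1/(-209 + 5526) = 1/5317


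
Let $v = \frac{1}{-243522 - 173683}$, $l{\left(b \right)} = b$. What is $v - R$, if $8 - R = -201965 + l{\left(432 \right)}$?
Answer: $- \frac{84083912906}{417205} \approx -2.0154 \cdot 10^{5}$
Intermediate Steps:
$v = - \frac{1}{417205}$ ($v = \frac{1}{-417205} = - \frac{1}{417205} \approx -2.3969 \cdot 10^{-6}$)
$R = 201541$ ($R = 8 - \left(-201965 + 432\right) = 8 - -201533 = 8 + 201533 = 201541$)
$v - R = - \frac{1}{417205} - 201541 = - \frac{84083912906}{417205}$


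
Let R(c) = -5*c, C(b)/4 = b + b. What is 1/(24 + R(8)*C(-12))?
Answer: 1/3864 ≈ 0.00025880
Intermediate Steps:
C(b) = 8*b (C(b) = 4*(b + b) = 4*(2*b) = 8*b)
1/(24 + R(8)*C(-12)) = 1/(24 + (-5*8)*(8*(-12))) = 1/(24 - 40*(-96)) = 1/(24 + 3840) = 1/3864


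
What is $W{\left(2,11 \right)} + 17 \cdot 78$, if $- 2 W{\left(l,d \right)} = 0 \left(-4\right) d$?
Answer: $1326$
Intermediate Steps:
$W{\left(l,d \right)} = 0$ ($W{\left(l,d \right)} = - \frac{0 \left(-4\right) d}{2} = - \frac{0 d}{2} = \left(- \frac{1}{2}\right) 0 = 0$)
$W{\left(2,11 \right)} + 17 \cdot 78 = 0 + 17 \cdot 78 = 0 + 1326 = 1326$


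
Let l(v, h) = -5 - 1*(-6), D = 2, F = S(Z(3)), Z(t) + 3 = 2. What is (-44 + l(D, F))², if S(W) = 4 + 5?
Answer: 1849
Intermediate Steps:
Z(t) = -1 (Z(t) = -3 + 2 = -1)
S(W) = 9
F = 9
l(v, h) = 1 (l(v, h) = -5 + 6 = 1)
(-44 + l(D, F))² = (-44 + 1)² = (-43)² = 1849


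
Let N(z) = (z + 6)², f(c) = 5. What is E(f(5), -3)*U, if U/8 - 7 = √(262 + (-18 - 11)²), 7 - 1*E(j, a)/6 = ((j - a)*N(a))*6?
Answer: -142800 - 20400*√1103 ≈ -8.2031e+5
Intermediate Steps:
N(z) = (6 + z)²
E(j, a) = 42 - 36*(6 + a)²*(j - a) (E(j, a) = 42 - 6*(j - a)*(6 + a)²*6 = 42 - 6*(6 + a)²*(j - a)*6 = 42 - 36*(6 + a)²*(j - a))
U = 56 + 8*√1103 (U = 56 + 8*√(262 + (-18 - 11)²) = 56 + 8*√(262 + (-29)²) = 56 + 8*√(262 + 841) = 56 + 8*√1103 ≈ 321.69)
E(f(5), -3)*U = (42 - 36*5*(6 - 3)² + 36*(-3)*(6 - 3)²)*(56 + 8*√1103) = (42 - 36*5*3² + 36*(-3)*3²)*(56 + 8*√1103) = (42 - 36*5*9 + 36*(-3)*9)*(56 + 8*√1103) = (42 - 1620 - 972)*(56 + 8*√1103) = -2550*(56 + 8*√1103) = -142800 - 20400*√1103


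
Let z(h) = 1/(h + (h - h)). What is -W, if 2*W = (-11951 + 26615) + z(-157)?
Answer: -2302247/314 ≈ -7332.0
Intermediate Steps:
z(h) = 1/h (z(h) = 1/(h + 0) = 1/h)
W = 2302247/314 (W = ((-11951 + 26615) + 1/(-157))/2 = (14664 - 1/157)/2 = (½)*(2302247/157) = 2302247/314 ≈ 7332.0)
-W = -1*2302247/314 = -2302247/314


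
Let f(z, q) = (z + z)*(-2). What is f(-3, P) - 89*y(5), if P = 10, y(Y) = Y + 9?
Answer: -1234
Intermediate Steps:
y(Y) = 9 + Y
f(z, q) = -4*z (f(z, q) = (2*z)*(-2) = -4*z)
f(-3, P) - 89*y(5) = -4*(-3) - 89*(9 + 5) = 12 - 89*14 = 12 - 1246 = -1234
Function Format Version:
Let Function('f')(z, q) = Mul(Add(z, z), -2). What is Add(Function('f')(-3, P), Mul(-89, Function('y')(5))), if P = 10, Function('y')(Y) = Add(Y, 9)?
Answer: -1234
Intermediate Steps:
Function('y')(Y) = Add(9, Y)
Function('f')(z, q) = Mul(-4, z) (Function('f')(z, q) = Mul(Mul(2, z), -2) = Mul(-4, z))
Add(Function('f')(-3, P), Mul(-89, Function('y')(5))) = Add(Mul(-4, -3), Mul(-89, Add(9, 5))) = Add(12, Mul(-89, 14)) = Add(12, -1246) = -1234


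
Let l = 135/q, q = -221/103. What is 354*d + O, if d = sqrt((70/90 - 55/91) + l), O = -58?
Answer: -58 + 118*I*sqrt(1351460747)/1547 ≈ -58.0 + 2804.1*I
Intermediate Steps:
q = -221/103 (q = -221*1/103 = -221/103 ≈ -2.1456)
l = -13905/221 (l = 135/(-221/103) = 135*(-103/221) = -13905/221 ≈ -62.919)
d = I*sqrt(1351460747)/4641 (d = sqrt((70/90 - 55/91) - 13905/221) = sqrt((70*(1/90) - 55*1/91) - 13905/221) = sqrt((7/9 - 55/91) - 13905/221) = sqrt(142/819 - 13905/221) = sqrt(-873601/13923) = I*sqrt(1351460747)/4641 ≈ 7.9212*I)
354*d + O = 354*(I*sqrt(1351460747)/4641) - 58 = 118*I*sqrt(1351460747)/1547 - 58 = -58 + 118*I*sqrt(1351460747)/1547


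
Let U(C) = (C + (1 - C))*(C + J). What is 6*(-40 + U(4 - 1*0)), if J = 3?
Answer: -198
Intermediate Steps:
U(C) = 3 + C (U(C) = (C + (1 - C))*(C + 3) = 1*(3 + C) = 3 + C)
6*(-40 + U(4 - 1*0)) = 6*(-40 + (3 + (4 - 1*0))) = 6*(-40 + (3 + (4 + 0))) = 6*(-40 + (3 + 4)) = 6*(-40 + 7) = 6*(-33) = -198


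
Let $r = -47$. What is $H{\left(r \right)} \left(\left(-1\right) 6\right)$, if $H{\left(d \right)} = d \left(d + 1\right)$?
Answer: $-12972$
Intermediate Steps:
$H{\left(d \right)} = d \left(1 + d\right)$
$H{\left(r \right)} \left(\left(-1\right) 6\right) = - 47 \left(1 - 47\right) \left(\left(-1\right) 6\right) = \left(-47\right) \left(-46\right) \left(-6\right) = 2162 \left(-6\right) = -12972$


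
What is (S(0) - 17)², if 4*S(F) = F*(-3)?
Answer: 289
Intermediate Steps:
S(F) = -3*F/4 (S(F) = (F*(-3))/4 = (-3*F)/4 = -3*F/4)
(S(0) - 17)² = (-¾*0 - 17)² = (0 - 17)² = (-17)² = 289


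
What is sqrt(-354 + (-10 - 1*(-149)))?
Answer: I*sqrt(215) ≈ 14.663*I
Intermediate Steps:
sqrt(-354 + (-10 - 1*(-149))) = sqrt(-354 + (-10 + 149)) = sqrt(-354 + 139) = sqrt(-215) = I*sqrt(215)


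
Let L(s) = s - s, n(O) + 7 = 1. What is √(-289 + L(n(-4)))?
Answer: 17*I ≈ 17.0*I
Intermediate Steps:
n(O) = -6 (n(O) = -7 + 1 = -6)
L(s) = 0
√(-289 + L(n(-4))) = √(-289 + 0) = √(-289) = 17*I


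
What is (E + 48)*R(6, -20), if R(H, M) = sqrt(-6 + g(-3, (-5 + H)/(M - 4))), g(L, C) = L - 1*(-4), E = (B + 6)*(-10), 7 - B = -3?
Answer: -112*I*sqrt(5) ≈ -250.44*I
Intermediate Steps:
B = 10 (B = 7 - 1*(-3) = 7 + 3 = 10)
E = -160 (E = (10 + 6)*(-10) = 16*(-10) = -160)
g(L, C) = 4 + L (g(L, C) = L + 4 = 4 + L)
R(H, M) = I*sqrt(5) (R(H, M) = sqrt(-6 + (4 - 3)) = sqrt(-6 + 1) = sqrt(-5) = I*sqrt(5))
(E + 48)*R(6, -20) = (-160 + 48)*(I*sqrt(5)) = -112*I*sqrt(5)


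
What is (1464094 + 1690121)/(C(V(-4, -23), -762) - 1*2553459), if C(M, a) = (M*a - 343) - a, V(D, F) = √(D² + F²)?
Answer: -402641853180/325884839531 + 240351183*√545/651769679062 ≈ -1.2269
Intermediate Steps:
C(M, a) = -343 - a + M*a (C(M, a) = (-343 + M*a) - a = -343 - a + M*a)
(1464094 + 1690121)/(C(V(-4, -23), -762) - 1*2553459) = (1464094 + 1690121)/((-343 - 1*(-762) + √((-4)² + (-23)²)*(-762)) - 1*2553459) = 3154215/((-343 + 762 + √(16 + 529)*(-762)) - 2553459) = 3154215/((-343 + 762 + √545*(-762)) - 2553459) = 3154215/((-343 + 762 - 762*√545) - 2553459) = 3154215/((419 - 762*√545) - 2553459) = 3154215/(-2553040 - 762*√545)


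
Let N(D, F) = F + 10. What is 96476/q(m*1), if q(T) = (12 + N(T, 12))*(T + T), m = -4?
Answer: -24119/68 ≈ -354.69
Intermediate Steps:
N(D, F) = 10 + F
q(T) = 68*T (q(T) = (12 + (10 + 12))*(T + T) = (12 + 22)*(2*T) = 34*(2*T) = 68*T)
96476/q(m*1) = 96476/((68*(-4*1))) = 96476/((68*(-4))) = 96476/(-272) = 96476*(-1/272) = -24119/68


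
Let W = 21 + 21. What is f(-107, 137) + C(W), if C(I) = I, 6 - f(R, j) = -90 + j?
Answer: 1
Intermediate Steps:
f(R, j) = 96 - j (f(R, j) = 6 - (-90 + j) = 6 + (90 - j) = 96 - j)
W = 42
f(-107, 137) + C(W) = (96 - 1*137) + 42 = (96 - 137) + 42 = -41 + 42 = 1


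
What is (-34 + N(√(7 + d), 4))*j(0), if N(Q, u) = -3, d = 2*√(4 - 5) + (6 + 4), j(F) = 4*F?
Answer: 0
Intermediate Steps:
d = 10 + 2*I (d = 2*√(-1) + 10 = 2*I + 10 = 10 + 2*I ≈ 10.0 + 2.0*I)
(-34 + N(√(7 + d), 4))*j(0) = (-34 - 3)*(4*0) = -37*0 = 0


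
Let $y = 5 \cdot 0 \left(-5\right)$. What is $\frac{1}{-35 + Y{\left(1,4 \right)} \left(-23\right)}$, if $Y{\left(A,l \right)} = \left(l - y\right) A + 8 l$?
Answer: $- \frac{1}{863} \approx -0.0011587$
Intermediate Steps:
$y = 0$ ($y = 0 \left(-5\right) = 0$)
$Y{\left(A,l \right)} = 8 l + A l$ ($Y{\left(A,l \right)} = \left(l - 0\right) A + 8 l = \left(l + 0\right) A + 8 l = l A + 8 l = A l + 8 l = 8 l + A l$)
$\frac{1}{-35 + Y{\left(1,4 \right)} \left(-23\right)} = \frac{1}{-35 + 4 \left(8 + 1\right) \left(-23\right)} = \frac{1}{-35 + 4 \cdot 9 \left(-23\right)} = \frac{1}{-35 + 36 \left(-23\right)} = \frac{1}{-35 - 828} = \frac{1}{-863} = - \frac{1}{863}$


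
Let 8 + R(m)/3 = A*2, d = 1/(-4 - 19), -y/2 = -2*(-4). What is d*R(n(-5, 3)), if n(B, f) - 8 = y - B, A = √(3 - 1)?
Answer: 24/23 - 6*√2/23 ≈ 0.67455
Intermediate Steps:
y = -16 (y = -(-4)*(-4) = -2*8 = -16)
A = √2 ≈ 1.4142
d = -1/23 (d = 1/(-23) = -1/23 ≈ -0.043478)
n(B, f) = -8 - B (n(B, f) = 8 + (-16 - B) = -8 - B)
R(m) = -24 + 6*√2 (R(m) = -24 + 3*(√2*2) = -24 + 3*(2*√2) = -24 + 6*√2)
d*R(n(-5, 3)) = -(-24 + 6*√2)/23 = 24/23 - 6*√2/23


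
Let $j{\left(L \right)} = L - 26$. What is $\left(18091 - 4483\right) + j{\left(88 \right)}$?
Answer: $13670$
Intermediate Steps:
$j{\left(L \right)} = -26 + L$
$\left(18091 - 4483\right) + j{\left(88 \right)} = \left(18091 - 4483\right) + \left(-26 + 88\right) = 13608 + 62 = 13670$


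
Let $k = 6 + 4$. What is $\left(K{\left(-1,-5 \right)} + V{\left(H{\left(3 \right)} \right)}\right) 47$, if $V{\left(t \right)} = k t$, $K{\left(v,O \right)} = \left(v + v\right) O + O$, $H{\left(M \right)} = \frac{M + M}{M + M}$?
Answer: $705$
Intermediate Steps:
$k = 10$
$H{\left(M \right)} = 1$ ($H{\left(M \right)} = \frac{2 M}{2 M} = 2 M \frac{1}{2 M} = 1$)
$K{\left(v,O \right)} = O + 2 O v$ ($K{\left(v,O \right)} = 2 v O + O = 2 O v + O = O + 2 O v$)
$V{\left(t \right)} = 10 t$
$\left(K{\left(-1,-5 \right)} + V{\left(H{\left(3 \right)} \right)}\right) 47 = \left(- 5 \left(1 + 2 \left(-1\right)\right) + 10 \cdot 1\right) 47 = \left(- 5 \left(1 - 2\right) + 10\right) 47 = \left(\left(-5\right) \left(-1\right) + 10\right) 47 = \left(5 + 10\right) 47 = 15 \cdot 47 = 705$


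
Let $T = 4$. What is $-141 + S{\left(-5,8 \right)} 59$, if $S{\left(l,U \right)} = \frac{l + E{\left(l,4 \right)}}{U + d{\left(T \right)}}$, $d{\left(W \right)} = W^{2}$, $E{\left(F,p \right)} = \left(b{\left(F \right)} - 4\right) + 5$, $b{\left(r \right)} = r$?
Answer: $- \frac{1305}{8} \approx -163.13$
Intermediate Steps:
$E{\left(F,p \right)} = 1 + F$ ($E{\left(F,p \right)} = \left(F - 4\right) + 5 = \left(-4 + F\right) + 5 = 1 + F$)
$S{\left(l,U \right)} = \frac{1 + 2 l}{16 + U}$ ($S{\left(l,U \right)} = \frac{l + \left(1 + l\right)}{U + 4^{2}} = \frac{1 + 2 l}{U + 16} = \frac{1 + 2 l}{16 + U}$)
$-141 + S{\left(-5,8 \right)} 59 = -141 + \frac{1 + 2 \left(-5\right)}{16 + 8} \cdot 59 = -141 + \frac{1 - 10}{24} \cdot 59 = -141 + \frac{1}{24} \left(-9\right) 59 = -141 - \frac{177}{8} = - \frac{1305}{8}$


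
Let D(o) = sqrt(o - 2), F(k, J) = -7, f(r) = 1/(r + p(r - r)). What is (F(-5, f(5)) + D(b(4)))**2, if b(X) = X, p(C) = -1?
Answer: (7 - sqrt(2))**2 ≈ 31.201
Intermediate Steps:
f(r) = 1/(-1 + r) (f(r) = 1/(r - 1) = 1/(-1 + r))
D(o) = sqrt(-2 + o)
(F(-5, f(5)) + D(b(4)))**2 = (-7 + sqrt(-2 + 4))**2 = (-7 + sqrt(2))**2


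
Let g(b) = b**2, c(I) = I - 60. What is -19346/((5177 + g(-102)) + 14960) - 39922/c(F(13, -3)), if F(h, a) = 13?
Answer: 1218348540/1435427 ≈ 848.77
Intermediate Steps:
c(I) = -60 + I
-19346/((5177 + g(-102)) + 14960) - 39922/c(F(13, -3)) = -19346/((5177 + (-102)**2) + 14960) - 39922/(-60 + 13) = -19346/((5177 + 10404) + 14960) - 39922/(-47) = -19346/(15581 + 14960) - 39922*(-1/47) = -19346/30541 + 39922/47 = 1218348540/1435427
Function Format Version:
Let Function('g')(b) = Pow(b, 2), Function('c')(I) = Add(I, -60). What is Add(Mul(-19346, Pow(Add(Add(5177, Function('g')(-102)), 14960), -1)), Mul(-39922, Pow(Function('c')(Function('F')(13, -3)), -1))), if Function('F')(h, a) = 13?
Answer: Rational(1218348540, 1435427) ≈ 848.77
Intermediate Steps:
Function('c')(I) = Add(-60, I)
Add(Mul(-19346, Pow(Add(Add(5177, Function('g')(-102)), 14960), -1)), Mul(-39922, Pow(Function('c')(Function('F')(13, -3)), -1))) = Add(Mul(-19346, Pow(Add(Add(5177, Pow(-102, 2)), 14960), -1)), Mul(-39922, Pow(Add(-60, 13), -1))) = Add(Mul(-19346, Pow(Add(Add(5177, 10404), 14960), -1)), Mul(-39922, Pow(-47, -1))) = Add(Mul(-19346, Pow(Add(15581, 14960), -1)), Mul(-39922, Rational(-1, 47))) = Add(Mul(-19346, Pow(30541, -1)), Rational(39922, 47)) = Add(Mul(-19346, Rational(1, 30541)), Rational(39922, 47)) = Add(Rational(-19346, 30541), Rational(39922, 47)) = Rational(1218348540, 1435427)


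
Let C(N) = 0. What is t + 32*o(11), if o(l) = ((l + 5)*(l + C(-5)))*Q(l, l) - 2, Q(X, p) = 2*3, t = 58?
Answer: 33786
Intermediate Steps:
Q(X, p) = 6
o(l) = -2 + 6*l*(5 + l) (o(l) = ((l + 5)*(l + 0))*6 - 2 = ((5 + l)*l)*6 - 2 = (l*(5 + l))*6 - 2 = 6*l*(5 + l) - 2 = -2 + 6*l*(5 + l))
t + 32*o(11) = 58 + 32*(-2 + 6*11² + 30*11) = 58 + 32*(-2 + 6*121 + 330) = 58 + 32*(-2 + 726 + 330) = 58 + 32*1054 = 58 + 33728 = 33786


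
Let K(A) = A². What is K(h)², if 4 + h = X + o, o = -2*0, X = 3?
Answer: 1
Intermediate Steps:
o = 0
h = -1 (h = -4 + (3 + 0) = -4 + 3 = -1)
K(h)² = ((-1)²)² = 1² = 1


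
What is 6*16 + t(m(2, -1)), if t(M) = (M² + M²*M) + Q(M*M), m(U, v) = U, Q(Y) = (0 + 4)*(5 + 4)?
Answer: 144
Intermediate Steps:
Q(Y) = 36 (Q(Y) = 4*9 = 36)
t(M) = 36 + M² + M³ (t(M) = (M² + M²*M) + 36 = (M² + M³) + 36 = 36 + M² + M³)
6*16 + t(m(2, -1)) = 6*16 + (36 + 2² + 2³) = 96 + (36 + 4 + 8) = 96 + 48 = 144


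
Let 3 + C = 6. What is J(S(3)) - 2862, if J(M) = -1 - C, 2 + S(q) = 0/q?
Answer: -2866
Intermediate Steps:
C = 3 (C = -3 + 6 = 3)
S(q) = -2 (S(q) = -2 + 0/q = -2 + 0 = -2)
J(M) = -4 (J(M) = -1 - 1*3 = -1 - 3 = -4)
J(S(3)) - 2862 = -4 - 2862 = -2866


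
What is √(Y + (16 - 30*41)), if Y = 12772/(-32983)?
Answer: I*√1321105501722/32983 ≈ 34.848*I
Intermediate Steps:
Y = -12772/32983 (Y = 12772*(-1/32983) = -12772/32983 ≈ -0.38723)
√(Y + (16 - 30*41)) = √(-12772/32983 + (16 - 30*41)) = √(-12772/32983 + (16 - 1230)) = √(-12772/32983 - 1214) = √(-40054134/32983) = I*√1321105501722/32983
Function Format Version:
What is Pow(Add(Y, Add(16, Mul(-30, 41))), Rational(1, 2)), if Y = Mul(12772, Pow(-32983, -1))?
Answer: Mul(Rational(1, 32983), I, Pow(1321105501722, Rational(1, 2))) ≈ Mul(34.848, I)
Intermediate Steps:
Y = Rational(-12772, 32983) (Y = Mul(12772, Rational(-1, 32983)) = Rational(-12772, 32983) ≈ -0.38723)
Pow(Add(Y, Add(16, Mul(-30, 41))), Rational(1, 2)) = Pow(Add(Rational(-12772, 32983), Add(16, Mul(-30, 41))), Rational(1, 2)) = Pow(Add(Rational(-12772, 32983), Add(16, -1230)), Rational(1, 2)) = Pow(Add(Rational(-12772, 32983), -1214), Rational(1, 2)) = Pow(Rational(-40054134, 32983), Rational(1, 2)) = Mul(Rational(1, 32983), I, Pow(1321105501722, Rational(1, 2)))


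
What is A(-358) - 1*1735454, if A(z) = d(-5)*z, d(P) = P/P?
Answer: -1735812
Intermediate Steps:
d(P) = 1
A(z) = z (A(z) = 1*z = z)
A(-358) - 1*1735454 = -358 - 1*1735454 = -358 - 1735454 = -1735812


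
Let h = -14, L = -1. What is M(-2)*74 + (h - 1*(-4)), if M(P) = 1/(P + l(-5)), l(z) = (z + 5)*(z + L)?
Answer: -47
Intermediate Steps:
l(z) = (-1 + z)*(5 + z) (l(z) = (z + 5)*(z - 1) = (5 + z)*(-1 + z) = (-1 + z)*(5 + z))
M(P) = 1/P (M(P) = 1/(P + (-5 + (-5)² + 4*(-5))) = 1/(P + (-5 + 25 - 20)) = 1/(P + 0) = 1/P)
M(-2)*74 + (h - 1*(-4)) = 74/(-2) + (-14 - 1*(-4)) = -½*74 + (-14 + 4) = -37 - 10 = -47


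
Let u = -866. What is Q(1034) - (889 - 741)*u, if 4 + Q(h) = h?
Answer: 129198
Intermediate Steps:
Q(h) = -4 + h
Q(1034) - (889 - 741)*u = (-4 + 1034) - (889 - 741)*(-866) = 1030 - 148*(-866) = 1030 - 1*(-128168) = 1030 + 128168 = 129198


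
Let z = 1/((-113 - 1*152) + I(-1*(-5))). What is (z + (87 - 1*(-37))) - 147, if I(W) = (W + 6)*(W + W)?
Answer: -3566/155 ≈ -23.006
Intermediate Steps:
I(W) = 2*W*(6 + W) (I(W) = (6 + W)*(2*W) = 2*W*(6 + W))
z = -1/155 (z = 1/((-113 - 1*152) + 2*(-1*(-5))*(6 - 1*(-5))) = 1/((-113 - 152) + 2*5*(6 + 5)) = 1/(-265 + 2*5*11) = 1/(-265 + 110) = 1/(-155) = -1/155 ≈ -0.0064516)
(z + (87 - 1*(-37))) - 147 = (-1/155 + (87 - 1*(-37))) - 147 = (-1/155 + (87 + 37)) - 147 = (-1/155 + 124) - 147 = 19219/155 - 147 = -3566/155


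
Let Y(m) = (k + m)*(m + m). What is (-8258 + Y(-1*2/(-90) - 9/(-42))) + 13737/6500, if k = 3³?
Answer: -212657121017/25798500 ≈ -8243.0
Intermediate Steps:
k = 27
Y(m) = 2*m*(27 + m) (Y(m) = (27 + m)*(m + m) = (27 + m)*(2*m) = 2*m*(27 + m))
(-8258 + Y(-1*2/(-90) - 9/(-42))) + 13737/6500 = (-8258 + 2*(-1*2/(-90) - 9/(-42))*(27 + (-1*2/(-90) - 9/(-42)))) + 13737/6500 = (-8258 + 2*(-2*(-1/90) - 9*(-1/42))*(27 + (-2*(-1/90) - 9*(-1/42)))) + 13737*(1/6500) = (-8258 + 2*(1/45 + 3/14)*(27 + (1/45 + 3/14))) + 13737/6500 = (-8258 + 2*(149/630)*(27 + 149/630)) + 13737/6500 = (-8258 + 2*(149/630)*(17159/630)) + 13737/6500 = (-8258 + 2556691/198450) + 13737/6500 = -1636243409/198450 + 13737/6500 = -212657121017/25798500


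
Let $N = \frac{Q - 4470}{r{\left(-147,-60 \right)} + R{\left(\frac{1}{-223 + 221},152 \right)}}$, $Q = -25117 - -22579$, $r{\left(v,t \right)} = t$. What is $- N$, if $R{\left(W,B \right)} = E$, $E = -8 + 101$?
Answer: $\frac{2336}{11} \approx 212.36$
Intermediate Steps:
$Q = -2538$ ($Q = -25117 + 22579 = -2538$)
$E = 93$
$R{\left(W,B \right)} = 93$
$N = - \frac{2336}{11}$ ($N = \frac{-2538 - 4470}{-60 + 93} = - \frac{7008}{33} = \left(-7008\right) \frac{1}{33} = - \frac{2336}{11} \approx -212.36$)
$- N = \left(-1\right) \left(- \frac{2336}{11}\right) = \frac{2336}{11}$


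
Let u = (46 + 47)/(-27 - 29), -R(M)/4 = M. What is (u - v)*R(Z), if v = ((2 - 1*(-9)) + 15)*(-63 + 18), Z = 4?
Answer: -130854/7 ≈ -18693.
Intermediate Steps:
R(M) = -4*M
v = -1170 (v = ((2 + 9) + 15)*(-45) = (11 + 15)*(-45) = 26*(-45) = -1170)
u = -93/56 (u = 93/(-56) = 93*(-1/56) = -93/56 ≈ -1.6607)
(u - v)*R(Z) = (-93/56 - 1*(-1170))*(-4*4) = (-93/56 + 1170)*(-16) = (65427/56)*(-16) = -130854/7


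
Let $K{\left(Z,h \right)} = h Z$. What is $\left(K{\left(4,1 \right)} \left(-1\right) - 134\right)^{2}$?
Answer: $19044$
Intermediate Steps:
$K{\left(Z,h \right)} = Z h$
$\left(K{\left(4,1 \right)} \left(-1\right) - 134\right)^{2} = \left(4 \cdot 1 \left(-1\right) - 134\right)^{2} = \left(4 \left(-1\right) - 134\right)^{2} = \left(-4 - 134\right)^{2} = \left(-138\right)^{2} = 19044$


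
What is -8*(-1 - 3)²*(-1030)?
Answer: 131840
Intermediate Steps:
-8*(-1 - 3)²*(-1030) = -8*(-4)²*(-1030) = -128*(-1030) = -8*(-16480) = 131840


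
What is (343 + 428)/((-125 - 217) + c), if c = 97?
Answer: -771/245 ≈ -3.1469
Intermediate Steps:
(343 + 428)/((-125 - 217) + c) = (343 + 428)/((-125 - 217) + 97) = 771/(-342 + 97) = 771/(-245) = 771*(-1/245) = -771/245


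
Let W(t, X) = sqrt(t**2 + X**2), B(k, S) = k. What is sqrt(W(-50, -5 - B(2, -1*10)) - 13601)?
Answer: sqrt(-13601 + sqrt(2549)) ≈ 116.41*I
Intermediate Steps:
W(t, X) = sqrt(X**2 + t**2)
sqrt(W(-50, -5 - B(2, -1*10)) - 13601) = sqrt(sqrt((-5 - 1*2)**2 + (-50)**2) - 13601) = sqrt(sqrt((-5 - 2)**2 + 2500) - 13601) = sqrt(sqrt((-7)**2 + 2500) - 13601) = sqrt(sqrt(49 + 2500) - 13601) = sqrt(sqrt(2549) - 13601) = sqrt(-13601 + sqrt(2549))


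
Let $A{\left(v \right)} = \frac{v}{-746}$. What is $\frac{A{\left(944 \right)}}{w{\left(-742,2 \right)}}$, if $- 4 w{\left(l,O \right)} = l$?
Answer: $- \frac{944}{138383} \approx -0.0068216$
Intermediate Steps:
$w{\left(l,O \right)} = - \frac{l}{4}$
$A{\left(v \right)} = - \frac{v}{746}$ ($A{\left(v \right)} = v \left(- \frac{1}{746}\right) = - \frac{v}{746}$)
$\frac{A{\left(944 \right)}}{w{\left(-742,2 \right)}} = \frac{\left(- \frac{1}{746}\right) 944}{\left(- \frac{1}{4}\right) \left(-742\right)} = - \frac{472}{373 \cdot \frac{371}{2}} = \left(- \frac{472}{373}\right) \frac{2}{371} = - \frac{944}{138383}$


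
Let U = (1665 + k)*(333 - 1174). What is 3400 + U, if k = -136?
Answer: -1282489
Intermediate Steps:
U = -1285889 (U = (1665 - 136)*(333 - 1174) = 1529*(-841) = -1285889)
3400 + U = 3400 - 1285889 = -1282489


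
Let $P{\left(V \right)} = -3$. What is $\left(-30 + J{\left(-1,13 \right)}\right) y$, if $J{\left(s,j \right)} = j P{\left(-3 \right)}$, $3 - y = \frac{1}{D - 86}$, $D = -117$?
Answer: $- \frac{42090}{203} \approx -207.34$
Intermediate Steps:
$y = \frac{610}{203}$ ($y = 3 - \frac{1}{-117 - 86} = 3 - \frac{1}{-203} = 3 - - \frac{1}{203} = 3 + \frac{1}{203} = \frac{610}{203} \approx 3.0049$)
$J{\left(s,j \right)} = - 3 j$ ($J{\left(s,j \right)} = j \left(-3\right) = - 3 j$)
$\left(-30 + J{\left(-1,13 \right)}\right) y = \left(-30 - 39\right) \frac{610}{203} = \left(-69\right) \frac{610}{203} = - \frac{42090}{203}$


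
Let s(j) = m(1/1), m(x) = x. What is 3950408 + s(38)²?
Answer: 3950409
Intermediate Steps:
s(j) = 1 (s(j) = 1/1 = 1)
3950408 + s(38)² = 3950408 + 1² = 3950408 + 1 = 3950409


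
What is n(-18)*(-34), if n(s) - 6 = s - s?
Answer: -204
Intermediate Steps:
n(s) = 6 (n(s) = 6 + (s - s) = 6 + 0 = 6)
n(-18)*(-34) = 6*(-34) = -204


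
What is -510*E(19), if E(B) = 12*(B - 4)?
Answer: -91800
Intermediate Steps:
E(B) = -48 + 12*B (E(B) = 12*(-4 + B) = -48 + 12*B)
-510*E(19) = -510*(-48 + 12*19) = -510*(-48 + 228) = -510*180 = -91800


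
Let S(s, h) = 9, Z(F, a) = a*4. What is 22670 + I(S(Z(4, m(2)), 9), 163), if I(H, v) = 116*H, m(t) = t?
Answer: 23714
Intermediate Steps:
Z(F, a) = 4*a
22670 + I(S(Z(4, m(2)), 9), 163) = 22670 + 116*9 = 22670 + 1044 = 23714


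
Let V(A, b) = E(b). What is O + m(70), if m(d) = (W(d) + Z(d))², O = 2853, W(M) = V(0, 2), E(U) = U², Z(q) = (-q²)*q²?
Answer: 576479907922869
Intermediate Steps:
Z(q) = -q⁴
V(A, b) = b²
W(M) = 4 (W(M) = 2² = 4)
m(d) = (4 - d⁴)²
O + m(70) = 2853 + (-4 + 70⁴)² = 2853 + (-4 + 24010000)² = 2853 + 24009996² = 2853 + 576479907920016 = 576479907922869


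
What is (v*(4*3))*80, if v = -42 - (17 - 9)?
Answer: -48000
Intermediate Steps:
v = -50 (v = -42 - 1*8 = -42 - 8 = -50)
(v*(4*3))*80 = -200*3*80 = -50*12*80 = -600*80 = -48000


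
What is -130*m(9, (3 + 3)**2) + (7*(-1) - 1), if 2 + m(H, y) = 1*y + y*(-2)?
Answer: 4932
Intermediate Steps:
m(H, y) = -2 - y (m(H, y) = -2 + (1*y + y*(-2)) = -2 + (y - 2*y) = -2 - y)
-130*m(9, (3 + 3)**2) + (7*(-1) - 1) = -130*(-2 - (3 + 3)**2) + (7*(-1) - 1) = -130*(-2 - 1*6**2) + (-7 - 1) = -130*(-2 - 1*36) - 8 = -130*(-2 - 36) - 8 = -130*(-38) - 8 = 4940 - 8 = 4932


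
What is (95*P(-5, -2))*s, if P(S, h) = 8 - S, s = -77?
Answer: -95095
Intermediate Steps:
(95*P(-5, -2))*s = (95*(8 - 1*(-5)))*(-77) = (95*(8 + 5))*(-77) = (95*13)*(-77) = 1235*(-77) = -95095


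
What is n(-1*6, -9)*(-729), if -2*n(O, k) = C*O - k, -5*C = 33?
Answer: 177147/10 ≈ 17715.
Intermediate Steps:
C = -33/5 (C = -⅕*33 = -33/5 ≈ -6.6000)
n(O, k) = k/2 + 33*O/10 (n(O, k) = -(-33*O/5 - k)/2 = -(-k - 33*O/5)/2 = k/2 + 33*O/10)
n(-1*6, -9)*(-729) = ((½)*(-9) + 33*(-1*6)/10)*(-729) = (-9/2 + (33/10)*(-6))*(-729) = (-9/2 - 99/5)*(-729) = -243/10*(-729) = 177147/10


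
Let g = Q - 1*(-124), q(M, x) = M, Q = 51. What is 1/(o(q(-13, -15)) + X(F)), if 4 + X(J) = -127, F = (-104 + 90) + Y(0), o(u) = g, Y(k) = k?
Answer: 1/44 ≈ 0.022727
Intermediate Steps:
g = 175 (g = 51 - 1*(-124) = 51 + 124 = 175)
o(u) = 175
F = -14 (F = (-104 + 90) + 0 = -14 + 0 = -14)
X(J) = -131 (X(J) = -4 - 127 = -131)
1/(o(q(-13, -15)) + X(F)) = 1/(175 - 131) = 1/44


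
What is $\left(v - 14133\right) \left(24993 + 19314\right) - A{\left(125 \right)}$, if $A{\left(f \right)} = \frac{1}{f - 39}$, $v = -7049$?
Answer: $- \frac{80711935165}{86} \approx -9.3851 \cdot 10^{8}$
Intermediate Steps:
$A{\left(f \right)} = \frac{1}{-39 + f}$
$\left(v - 14133\right) \left(24993 + 19314\right) - A{\left(125 \right)} = \left(-7049 - 14133\right) \left(24993 + 19314\right) - \frac{1}{-39 + 125} = \left(-21182\right) 44307 - \frac{1}{86} = -938510874 - \frac{1}{86} = - \frac{80711935165}{86}$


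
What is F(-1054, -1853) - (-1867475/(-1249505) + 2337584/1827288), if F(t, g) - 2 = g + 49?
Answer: -103016738373265/57080137311 ≈ -1804.8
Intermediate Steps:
F(t, g) = 51 + g (F(t, g) = 2 + (g + 49) = 2 + (49 + g) = 51 + g)
F(-1054, -1853) - (-1867475/(-1249505) + 2337584/1827288) = (51 - 1853) - (-1867475/(-1249505) + 2337584/1827288) = -1802 - (-1867475*(-1/1249505) + 2337584*(1/1827288)) = -1802 - (373495/249901 + 292198/228411) = -1802 - 1*158330938843/57080137311 = -1802 - 158330938843/57080137311 = -103016738373265/57080137311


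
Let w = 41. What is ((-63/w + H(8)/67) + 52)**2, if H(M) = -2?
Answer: 19193608681/7546009 ≈ 2543.5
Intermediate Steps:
((-63/w + H(8)/67) + 52)**2 = ((-63/41 - 2/67) + 52)**2 = (-4303/2747 + 52)**2 = (138541/2747)**2 = 19193608681/7546009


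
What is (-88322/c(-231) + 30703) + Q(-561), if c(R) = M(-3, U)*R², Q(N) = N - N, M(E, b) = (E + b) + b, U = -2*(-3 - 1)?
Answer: 1638335989/53361 ≈ 30703.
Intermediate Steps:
U = 8 (U = -2*(-4) = 8)
M(E, b) = E + 2*b
Q(N) = 0
c(R) = 13*R² (c(R) = (-3 + 2*8)*R² = (-3 + 16)*R² = 13*R²)
(-88322/c(-231) + 30703) + Q(-561) = (-88322/(13*(-231)²) + 30703) + 0 = (-88322/(13*53361) + 30703) + 0 = (-88322/693693 + 30703) + 0 = (-88322*1/693693 + 30703) + 0 = (-6794/53361 + 30703) + 0 = 1638335989/53361 + 0 = 1638335989/53361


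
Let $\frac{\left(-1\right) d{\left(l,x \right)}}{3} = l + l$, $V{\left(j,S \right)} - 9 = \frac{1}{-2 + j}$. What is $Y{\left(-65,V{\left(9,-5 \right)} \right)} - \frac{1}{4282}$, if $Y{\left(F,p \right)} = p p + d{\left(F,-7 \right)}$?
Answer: $\frac{99368043}{209818} \approx 473.59$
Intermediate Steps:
$V{\left(j,S \right)} = 9 + \frac{1}{-2 + j}$
$d{\left(l,x \right)} = - 6 l$ ($d{\left(l,x \right)} = - 3 \left(l + l\right) = - 3 \cdot 2 l = - 6 l$)
$Y{\left(F,p \right)} = p^{2} - 6 F$ ($Y{\left(F,p \right)} = p p - 6 F = p^{2} - 6 F$)
$Y{\left(-65,V{\left(9,-5 \right)} \right)} - \frac{1}{4282} = \left(\left(\frac{-17 + 9 \cdot 9}{-2 + 9}\right)^{2} - -390\right) - \frac{1}{4282} = \left(\left(\frac{-17 + 81}{7}\right)^{2} + 390\right) - \frac{1}{4282} = \left(\left(\frac{1}{7} \cdot 64\right)^{2} + 390\right) - \frac{1}{4282} = \left(\left(\frac{64}{7}\right)^{2} + 390\right) - \frac{1}{4282} = \left(\frac{4096}{49} + 390\right) - \frac{1}{4282} = \frac{23206}{49} - \frac{1}{4282} = \frac{99368043}{209818}$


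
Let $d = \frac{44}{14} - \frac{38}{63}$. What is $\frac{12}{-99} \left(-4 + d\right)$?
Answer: $\frac{368}{2079} \approx 0.17701$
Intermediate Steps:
$d = \frac{160}{63}$ ($d = 44 \cdot \frac{1}{14} - \frac{38}{63} = \frac{22}{7} - \frac{38}{63} = \frac{160}{63} \approx 2.5397$)
$\frac{12}{-99} \left(-4 + d\right) = \frac{12}{-99} \left(-4 + \frac{160}{63}\right) = 12 \left(- \frac{1}{99}\right) \left(- \frac{92}{63}\right) = \left(- \frac{4}{33}\right) \left(- \frac{92}{63}\right) = \frac{368}{2079}$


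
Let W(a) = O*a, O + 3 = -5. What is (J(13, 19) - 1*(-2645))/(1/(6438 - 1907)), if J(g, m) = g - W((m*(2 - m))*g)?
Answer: -140161954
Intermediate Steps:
O = -8 (O = -3 - 5 = -8)
W(a) = -8*a
J(g, m) = g + 8*g*m*(2 - m) (J(g, m) = g - (-8)*(m*(2 - m))*g = g - (-8)*g*m*(2 - m) = g + 8*g*m*(2 - m))
(J(13, 19) - 1*(-2645))/(1/(6438 - 1907)) = (13*(1 - 8*19*(-2 + 19)) - 1*(-2645))/(1/(6438 - 1907)) = (13*(1 - 8*19*17) + 2645)/(1/4531) = (13*(1 - 2584) + 2645)/(1/4531) = (13*(-2583) + 2645)*4531 = (-33579 + 2645)*4531 = -30934*4531 = -140161954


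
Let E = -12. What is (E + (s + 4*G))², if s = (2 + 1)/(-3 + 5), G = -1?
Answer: 841/4 ≈ 210.25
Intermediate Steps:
s = 3/2 ≈ 1.5000
(E + (s + 4*G))² = (-12 + (3/2 + 4*(-1)))² = (-12 + (3/2 - 4))² = (-12 - 5/2)² = (-29/2)² = 841/4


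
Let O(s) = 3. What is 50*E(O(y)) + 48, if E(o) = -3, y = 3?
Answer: -102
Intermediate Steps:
50*E(O(y)) + 48 = 50*(-3) + 48 = -150 + 48 = -102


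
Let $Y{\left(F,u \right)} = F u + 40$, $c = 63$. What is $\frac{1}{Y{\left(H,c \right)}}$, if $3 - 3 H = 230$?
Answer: $- \frac{1}{4727} \approx -0.00021155$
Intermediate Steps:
$H = - \frac{227}{3}$ ($H = 1 - \frac{230}{3} = - \frac{227}{3} \approx -75.667$)
$Y{\left(F,u \right)} = 40 + F u$
$\frac{1}{Y{\left(H,c \right)}} = \frac{1}{40 - 4767} = \frac{1}{-4727} = - \frac{1}{4727}$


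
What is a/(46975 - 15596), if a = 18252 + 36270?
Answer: 54522/31379 ≈ 1.7375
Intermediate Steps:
a = 54522
a/(46975 - 15596) = 54522/(46975 - 15596) = 54522/31379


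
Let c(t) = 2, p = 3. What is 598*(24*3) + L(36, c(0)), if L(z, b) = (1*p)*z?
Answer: 43164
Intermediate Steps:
L(z, b) = 3*z (L(z, b) = (1*3)*z = 3*z)
598*(24*3) + L(36, c(0)) = 598*(24*3) + 3*36 = 598*72 + 108 = 43056 + 108 = 43164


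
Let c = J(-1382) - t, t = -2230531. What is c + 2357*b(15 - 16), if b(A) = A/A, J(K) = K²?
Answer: 4142812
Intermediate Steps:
b(A) = 1
c = 4140455 (c = (-1382)² - 1*(-2230531) = 1909924 + 2230531 = 4140455)
c + 2357*b(15 - 16) = 4140455 + 2357*1 = 4140455 + 2357 = 4142812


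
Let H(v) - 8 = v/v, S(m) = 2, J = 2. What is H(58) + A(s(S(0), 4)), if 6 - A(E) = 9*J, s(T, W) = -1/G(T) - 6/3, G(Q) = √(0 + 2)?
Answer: -3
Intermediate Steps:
H(v) = 9 (H(v) = 8 + v/v = 8 + 1 = 9)
G(Q) = √2
s(T, W) = -2 - √2/2 (s(T, W) = -1/(√2) - 6/3 = -√2/2 - 6*⅓ = -√2/2 - 2 = -2 - √2/2)
A(E) = -12 (A(E) = 6 - 9*2 = 6 - 1*18 = 6 - 18 = -12)
H(58) + A(s(S(0), 4)) = 9 - 12 = -3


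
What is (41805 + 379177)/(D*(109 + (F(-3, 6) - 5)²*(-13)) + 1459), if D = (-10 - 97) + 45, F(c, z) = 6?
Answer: -420982/4493 ≈ -93.697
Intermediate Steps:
D = -62 (D = -107 + 45 = -62)
(41805 + 379177)/(D*(109 + (F(-3, 6) - 5)²*(-13)) + 1459) = (41805 + 379177)/(-62*(109 + (6 - 5)²*(-13)) + 1459) = 420982/(-62*(109 + 1²*(-13)) + 1459) = 420982/(-62*(109 + 1*(-13)) + 1459) = 420982/(-62*(109 - 13) + 1459) = 420982/(-62*96 + 1459) = 420982/(-5952 + 1459) = 420982/(-4493) = 420982*(-1/4493) = -420982/4493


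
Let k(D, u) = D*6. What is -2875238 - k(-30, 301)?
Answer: -2875058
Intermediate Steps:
k(D, u) = 6*D
-2875238 - k(-30, 301) = -2875238 - 6*(-30) = -2875238 - 1*(-180) = -2875238 + 180 = -2875058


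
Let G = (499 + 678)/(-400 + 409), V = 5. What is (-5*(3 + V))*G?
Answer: -47080/9 ≈ -5231.1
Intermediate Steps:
G = 1177/9 ≈ 130.78
(-5*(3 + V))*G = -5*(3 + 5)*(1177/9) = -5*8*(1177/9) = -40*1177/9 = -47080/9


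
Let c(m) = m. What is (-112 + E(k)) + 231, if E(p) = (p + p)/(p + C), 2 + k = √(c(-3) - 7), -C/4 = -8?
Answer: 10819/91 + 32*I*√10/455 ≈ 118.89 + 0.2224*I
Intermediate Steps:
C = 32 (C = -4*(-8) = 32)
k = -2 + I*√10 (k = -2 + √(-3 - 7) = -2 + √(-10) = -2 + I*√10 ≈ -2.0 + 3.1623*I)
E(p) = 2*p/(32 + p) (E(p) = (p + p)/(p + 32) = (2*p)/(32 + p) = 2*p/(32 + p))
(-112 + E(k)) + 231 = (-112 + 2*(-2 + I*√10)/(32 + (-2 + I*√10))) + 231 = (-112 + 2*(-2 + I*√10)/(30 + I*√10)) + 231 = 119 + 2*(-2 + I*√10)/(30 + I*√10)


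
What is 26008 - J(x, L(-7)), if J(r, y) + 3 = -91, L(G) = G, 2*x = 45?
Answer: 26102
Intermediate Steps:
x = 45/2 (x = (½)*45 = 45/2 ≈ 22.500)
J(r, y) = -94 (J(r, y) = -3 - 91 = -94)
26008 - J(x, L(-7)) = 26008 - 1*(-94) = 26008 + 94 = 26102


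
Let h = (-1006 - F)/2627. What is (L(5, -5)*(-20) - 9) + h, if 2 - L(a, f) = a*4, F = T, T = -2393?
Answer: 923464/2627 ≈ 351.53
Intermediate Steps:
F = -2393
L(a, f) = 2 - 4*a (L(a, f) = 2 - a*4 = 2 - 4*a)
h = 1387/2627 (h = (-1006 - 1*(-2393))/2627 = (-1006 + 2393)*(1/2627) = 1387*(1/2627) = 1387/2627 ≈ 0.52798)
(L(5, -5)*(-20) - 9) + h = ((2 - 4*5)*(-20) - 9) + 1387/2627 = ((2 - 20)*(-20) - 9) + 1387/2627 = (-18*(-20) - 9) + 1387/2627 = (360 - 9) + 1387/2627 = 351 + 1387/2627 = 923464/2627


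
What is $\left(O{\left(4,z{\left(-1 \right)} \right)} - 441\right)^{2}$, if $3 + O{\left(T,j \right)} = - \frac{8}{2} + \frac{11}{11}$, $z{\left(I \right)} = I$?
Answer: $199809$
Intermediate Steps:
$O{\left(T,j \right)} = -6$ ($O{\left(T,j \right)} = -3 + \left(- \frac{8}{2} + \frac{11}{11}\right) = -3 + \left(\left(-8\right) \frac{1}{2} + 11 \cdot \frac{1}{11}\right) = -3 + \left(-4 + 1\right) = -3 - 3 = -6$)
$\left(O{\left(4,z{\left(-1 \right)} \right)} - 441\right)^{2} = \left(-6 - 441\right)^{2} = \left(-447\right)^{2} = 199809$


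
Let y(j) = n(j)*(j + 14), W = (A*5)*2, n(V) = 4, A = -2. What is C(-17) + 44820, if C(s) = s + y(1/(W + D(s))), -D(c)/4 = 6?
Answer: 493448/11 ≈ 44859.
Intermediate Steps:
D(c) = -24 (D(c) = -4*6 = -24)
W = -20 (W = -2*5*2 = -10*2 = -20)
y(j) = 56 + 4*j (y(j) = 4*(j + 14) = 4*(14 + j) = 56 + 4*j)
C(s) = 615/11 + s (C(s) = s + (56 + 4/(-20 - 24)) = s + (56 + 4/(-44)) = s + (56 + 4*(-1/44)) = s + (56 - 1/11) = s + 615/11 = 615/11 + s)
C(-17) + 44820 = (615/11 - 17) + 44820 = 428/11 + 44820 = 493448/11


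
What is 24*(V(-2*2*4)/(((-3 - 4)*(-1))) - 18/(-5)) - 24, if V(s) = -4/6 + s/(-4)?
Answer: 2584/35 ≈ 73.829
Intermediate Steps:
V(s) = -2/3 - s/4 (V(s) = -4*1/6 + s*(-1/4) = -2/3 - s/4)
24*(V(-2*2*4)/(((-3 - 4)*(-1))) - 18/(-5)) - 24 = 24*((-2/3 - (-2*2)*4/4)/(((-3 - 4)*(-1))) - 18/(-5)) - 24 = 24*((-2/3 - (-1)*4)/((-7*(-1))) - 18*(-1/5)) - 24 = 24*((-2/3 - 1/4*(-16))/7 + 18/5) - 24 = 24*((-2/3 + 4)*(1/7) + 18/5) - 24 = 24*((10/3)*(1/7) + 18/5) - 24 = 24*(10/21 + 18/5) - 24 = 24*(428/105) - 24 = 3424/35 - 24 = 2584/35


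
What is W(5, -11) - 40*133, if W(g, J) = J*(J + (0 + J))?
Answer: -5078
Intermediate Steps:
W(g, J) = 2*J² (W(g, J) = J*(J + J) = J*(2*J) = 2*J²)
W(5, -11) - 40*133 = 2*(-11)² - 40*133 = 2*121 - 5320 = 242 - 5320 = -5078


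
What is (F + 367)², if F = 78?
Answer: 198025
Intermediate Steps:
(F + 367)² = (78 + 367)² = 445² = 198025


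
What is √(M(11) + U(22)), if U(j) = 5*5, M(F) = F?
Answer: 6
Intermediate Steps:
U(j) = 25
√(M(11) + U(22)) = √(11 + 25) = √36 = 6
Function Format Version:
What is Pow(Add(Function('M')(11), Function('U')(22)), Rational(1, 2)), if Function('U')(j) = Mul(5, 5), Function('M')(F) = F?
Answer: 6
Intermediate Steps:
Function('U')(j) = 25
Pow(Add(Function('M')(11), Function('U')(22)), Rational(1, 2)) = Pow(Add(11, 25), Rational(1, 2)) = Pow(36, Rational(1, 2)) = 6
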